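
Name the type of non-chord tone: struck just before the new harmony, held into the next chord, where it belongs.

Approach: ahead of the chord change (typically by step), so it is dissonant against the current harmony. Departure: none — the same pitch is restated or held and is a chord tone of the new harmony.
Dissonant first, consonant once the harmony catches up: the note simply arrives early — an anticipation. (The reverse timing, consonant first and dissonant after the change, would be a suspension or retardation.)

Anticipation.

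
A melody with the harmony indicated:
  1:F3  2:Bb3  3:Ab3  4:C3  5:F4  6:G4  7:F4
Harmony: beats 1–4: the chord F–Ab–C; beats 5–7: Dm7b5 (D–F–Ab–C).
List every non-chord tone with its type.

Bb3 (beat 2) — appoggiatura; G4 (beat 6) — neighbor tone.

The harmony at that moment is F minor triad (F, Ab, C); Bb3 is not a chord tone.
It is approached by leap up from F3 and left by step down to Ab3.
Leap in, step out — an appoggiatura.
The harmony at that moment is D half-diminished seventh chord (D, F, Ab, C); G4 is not a chord tone.
It is approached by step up from F4 and left by step down to F4.
Step away and step back to the same note — a neighbor tone (upper neighbor).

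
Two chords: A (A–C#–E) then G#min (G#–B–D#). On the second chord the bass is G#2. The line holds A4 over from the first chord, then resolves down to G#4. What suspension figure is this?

9–8 suspension.

At the second chord the bass is G#2. The suspended A4 lies a ninth above the bass; after resolving down by step to G#4, the interval above the bass becomes an octave.
Suspension figures are named by those two intervals: 9–8.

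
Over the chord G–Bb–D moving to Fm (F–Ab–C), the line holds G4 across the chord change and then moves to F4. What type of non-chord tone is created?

G4 is a suspension.

The harmony at that moment is F minor triad (F, Ab, C); G4 is not a chord tone.
It is held over (the same pitch as the preceding G4) and left by step down to F4.
Held over from the previous chord and resolving down by step — a suspension.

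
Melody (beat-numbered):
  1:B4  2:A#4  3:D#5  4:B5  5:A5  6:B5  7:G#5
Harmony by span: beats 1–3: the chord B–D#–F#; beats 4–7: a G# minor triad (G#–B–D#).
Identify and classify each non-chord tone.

The harmony at that moment is B major triad (B, D#, F#); A#4 is not a chord tone.
It is approached by step down from B4 and left by leap up to D#5.
Step in, leap out — an escape tone.
The harmony at that moment is G# minor triad (G#, B, D#); A5 is not a chord tone.
It is approached by step down from B5 and left by step up to B5.
Step away and step back to the same note — a neighbor tone (lower neighbor).

A#4 (beat 2) — escape tone; A5 (beat 5) — neighbor tone.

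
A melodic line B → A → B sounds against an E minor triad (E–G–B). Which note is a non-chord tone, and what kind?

A is a neighbor tone.

The harmony at that moment is E minor triad (E, G, B); A is not a chord tone.
It is approached by step down from B and left by step up to B.
Step away and step back to the same note — a neighbor tone (lower neighbor).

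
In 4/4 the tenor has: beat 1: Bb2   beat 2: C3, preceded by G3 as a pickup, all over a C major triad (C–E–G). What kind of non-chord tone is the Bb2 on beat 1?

The harmony at that moment is C major triad (C, E, G); Bb2 is not a chord tone.
It is approached by leap down from G3 and left by step up to C3.
Leap in, step out, metrically accented — an appoggiatura.

Appoggiatura.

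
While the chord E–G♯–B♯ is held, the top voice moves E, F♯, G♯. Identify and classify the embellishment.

F♯ is a passing tone.

The harmony at that moment is E augmented triad (E, G♯, B♯); F♯ is not a chord tone.
It is approached by step up from E and left by step up to G♯.
Step in, step out in the same direction — a passing tone.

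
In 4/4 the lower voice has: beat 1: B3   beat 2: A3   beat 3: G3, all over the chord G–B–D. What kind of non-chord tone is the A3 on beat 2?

The harmony at that moment is G major triad (G, B, D); A3 is not a chord tone.
It is approached by step down from B3 and left by step down to G3.
Step in, step out in the same direction — a passing tone.

Passing tone.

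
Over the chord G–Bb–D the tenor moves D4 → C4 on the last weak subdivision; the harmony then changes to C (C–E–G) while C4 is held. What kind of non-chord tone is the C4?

The harmony at that moment is G minor triad (G, Bb, D); C4 is not a chord tone.
It is approached by step down from D4 and then sustained as the same pitch into the next harmony.
Arriving early and becoming a chord tone when the harmony changes — an anticipation.

C4 is an anticipation.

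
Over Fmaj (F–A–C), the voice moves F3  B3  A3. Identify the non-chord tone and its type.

The harmony at that moment is F major triad (F, A, C); B3 is not a chord tone.
It is approached by leap up from F3 and left by step down to A3.
Leap in, step out — an appoggiatura.

B3 is an appoggiatura.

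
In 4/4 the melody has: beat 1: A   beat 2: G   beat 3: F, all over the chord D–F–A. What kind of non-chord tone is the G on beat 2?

Passing tone.

The harmony at that moment is D minor triad (D, F, A); G is not a chord tone.
It is approached by step down from A and left by step down to F.
Step in, step out in the same direction — a passing tone.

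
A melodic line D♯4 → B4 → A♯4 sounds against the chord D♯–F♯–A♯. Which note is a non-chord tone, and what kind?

The harmony at that moment is D♯ minor triad (D♯, F♯, A♯); B4 is not a chord tone.
It is approached by leap up from D♯4 and left by step down to A♯4.
Leap in, step out — an appoggiatura.

B4 is an appoggiatura.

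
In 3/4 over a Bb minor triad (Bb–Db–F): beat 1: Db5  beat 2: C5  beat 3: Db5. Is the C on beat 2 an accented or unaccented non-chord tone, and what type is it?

Unaccented neighbor tone.

The harmony at that moment is Bb minor triad (Bb, Db, F); C5 is not a chord tone.
It is approached by step down from Db5 and left by step up to Db5.
Step away and step back to the same note — a neighbor tone (lower neighbor).
It falls on a weak beat, so it is unaccented.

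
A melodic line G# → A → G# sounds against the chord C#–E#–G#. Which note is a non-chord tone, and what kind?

The harmony at that moment is C# major triad (C#, E#, G#); A is not a chord tone.
It is approached by step up from G# and left by step down to G#.
Step away and step back to the same note — a neighbor tone (upper neighbor).

A is a neighbor tone.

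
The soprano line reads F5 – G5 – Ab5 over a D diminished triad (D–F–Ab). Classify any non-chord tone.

The harmony at that moment is D diminished triad (D, F, Ab); G5 is not a chord tone.
It is approached by step up from F5 and left by step up to Ab5.
Step in, step out in the same direction — a passing tone.

G5 is a passing tone.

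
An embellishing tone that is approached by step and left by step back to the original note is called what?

Approach: by step. Departure: by step in the opposite direction, back to the starting pitch.
Stepwise on both sides but reversing to return to the same chord tone — a neighbor tone. (Had it continued onward in the same direction it would be a passing tone instead.)

Neighbor tone.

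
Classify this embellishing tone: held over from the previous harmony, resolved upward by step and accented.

Retardation.

Approach: by preparation — the pitch is first a chord tone, then held (tied or repeated) while the harmony changes under it. Departure: up by step. Metric position: strong.
A prepared dissonance that resolves upward by step — a retardation. (The same figure resolving downward would be a suspension.)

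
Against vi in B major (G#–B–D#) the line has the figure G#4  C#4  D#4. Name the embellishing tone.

C#4 is an appoggiatura.

The harmony at that moment is G# minor triad (G#, B, D#); C#4 is not a chord tone.
It is approached by leap down from G#4 and left by step up to D#4.
Leap in, step out — an appoggiatura.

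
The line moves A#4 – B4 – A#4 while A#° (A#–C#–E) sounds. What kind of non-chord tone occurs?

B4 is a neighbor tone.

The harmony at that moment is A# diminished triad (A#, C#, E); B4 is not a chord tone.
It is approached by step up from A#4 and left by step down to A#4.
Step away and step back to the same note — a neighbor tone (upper neighbor).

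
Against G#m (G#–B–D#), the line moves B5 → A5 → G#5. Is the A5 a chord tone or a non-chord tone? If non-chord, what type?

The harmony at that moment is G# minor triad (G#, B, D#); A5 is not a chord tone.
It is approached by step down from B5 and left by step down to G#5.
Step in, step out in the same direction — a passing tone.

Non-chord tone — a passing tone.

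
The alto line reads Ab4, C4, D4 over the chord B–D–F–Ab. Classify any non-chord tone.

The harmony at that moment is B diminished seventh chord (B, D, F, Ab); C4 is not a chord tone.
It is approached by leap down from Ab4 and left by step up to D4.
Leap in, step out — an appoggiatura.

C4 is an appoggiatura.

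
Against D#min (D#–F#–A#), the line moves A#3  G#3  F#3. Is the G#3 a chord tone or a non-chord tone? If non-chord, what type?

Non-chord tone — a passing tone.

The harmony at that moment is D# minor triad (D#, F#, A#); G#3 is not a chord tone.
It is approached by step down from A#3 and left by step down to F#3.
Step in, step out in the same direction — a passing tone.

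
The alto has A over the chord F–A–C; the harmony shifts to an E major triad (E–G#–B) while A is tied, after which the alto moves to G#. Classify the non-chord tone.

The harmony at that moment is E major triad (E, G#, B); A is not a chord tone.
It is held over (the same pitch as the preceding A) and left by step down to G#.
Held over from the previous chord and resolving down by step — a suspension.

A is a suspension.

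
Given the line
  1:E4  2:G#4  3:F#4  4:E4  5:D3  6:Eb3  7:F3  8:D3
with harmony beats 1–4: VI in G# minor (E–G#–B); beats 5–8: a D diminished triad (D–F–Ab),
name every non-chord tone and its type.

F#4 (beat 3) — passing tone; Eb3 (beat 6) — passing tone.

The harmony at that moment is E major triad (E, G#, B); F#4 is not a chord tone.
It is approached by step down from G#4 and left by step down to E4.
Step in, step out in the same direction — a passing tone.
The harmony at that moment is D diminished triad (D, F, Ab); Eb3 is not a chord tone.
It is approached by step up from D3 and left by step up to F3.
Step in, step out in the same direction — a passing tone.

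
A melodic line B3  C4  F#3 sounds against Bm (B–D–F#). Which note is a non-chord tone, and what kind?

C4 is an escape tone.

The harmony at that moment is B minor triad (B, D, F#); C4 is not a chord tone.
It is approached by step up from B3 and left by leap down to F#3.
Step in, leap out — an escape tone.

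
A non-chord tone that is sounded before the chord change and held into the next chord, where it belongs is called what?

Approach: ahead of the chord change (typically by step), so it is dissonant against the current harmony. Departure: none — the same pitch is restated or held and is a chord tone of the new harmony.
Dissonant first, consonant once the harmony catches up: the note simply arrives early — an anticipation. (The reverse timing, consonant first and dissonant after the change, would be a suspension or retardation.)

Anticipation.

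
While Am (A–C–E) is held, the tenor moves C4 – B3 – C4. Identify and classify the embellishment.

The harmony at that moment is A minor triad (A, C, E); B3 is not a chord tone.
It is approached by step down from C4 and left by step up to C4.
Step away and step back to the same note — a neighbor tone (lower neighbor).

B3 is a neighbor tone.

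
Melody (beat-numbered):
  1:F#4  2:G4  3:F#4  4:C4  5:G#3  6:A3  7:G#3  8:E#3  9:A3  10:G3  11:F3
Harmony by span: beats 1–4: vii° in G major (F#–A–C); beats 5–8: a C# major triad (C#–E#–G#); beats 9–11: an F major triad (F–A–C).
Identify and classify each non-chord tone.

The harmony at that moment is F# diminished triad (F#, A, C); G4 is not a chord tone.
It is approached by step up from F#4 and left by step down to F#4.
Step away and step back to the same note — a neighbor tone (upper neighbor).
The harmony at that moment is C# major triad (C#, E#, G#); A3 is not a chord tone.
It is approached by step up from G#3 and left by step down to G#3.
Step away and step back to the same note — a neighbor tone (upper neighbor).
The harmony at that moment is F major triad (F, A, C); G3 is not a chord tone.
It is approached by step down from A3 and left by step down to F3.
Step in, step out in the same direction — a passing tone.

G4 (beat 2) — neighbor tone; A3 (beat 6) — neighbor tone; G3 (beat 10) — passing tone.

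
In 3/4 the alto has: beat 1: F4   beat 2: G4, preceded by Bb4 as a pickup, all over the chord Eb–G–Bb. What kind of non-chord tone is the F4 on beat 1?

The harmony at that moment is Eb major triad (Eb, G, Bb); F4 is not a chord tone.
It is approached by leap down from Bb4 and left by step up to G4.
Leap in, step out, metrically accented — an appoggiatura.

Appoggiatura.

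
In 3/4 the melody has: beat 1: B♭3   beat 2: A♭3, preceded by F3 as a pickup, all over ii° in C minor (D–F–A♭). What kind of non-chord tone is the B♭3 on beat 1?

The harmony at that moment is D diminished triad (D, F, A♭); B♭3 is not a chord tone.
It is approached by leap up from F3 and left by step down to A♭3.
Leap in, step out, metrically accented — an appoggiatura.

Appoggiatura.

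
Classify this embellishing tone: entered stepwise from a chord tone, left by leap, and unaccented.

Approach: by step. Departure: by leap. Metric position: weak.
Step in, leap out, from a weak position — an escape tone (échappée). (It is the mirror image of the appoggiatura, which leaps in and steps out on a strong beat.)

Escape tone.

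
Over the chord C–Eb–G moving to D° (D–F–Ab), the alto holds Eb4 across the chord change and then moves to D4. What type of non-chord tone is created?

Eb4 is a suspension.

The harmony at that moment is D diminished triad (D, F, Ab); Eb4 is not a chord tone.
It is held over (the same pitch as the preceding Eb4) and left by step down to D4.
Held over from the previous chord and resolving down by step — a suspension.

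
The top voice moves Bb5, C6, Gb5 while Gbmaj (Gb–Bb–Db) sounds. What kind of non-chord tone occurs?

The harmony at that moment is Gb major triad (Gb, Bb, Db); C6 is not a chord tone.
It is approached by step up from Bb5 and left by leap down to Gb5.
Step in, leap out — an escape tone.

C6 is an escape tone.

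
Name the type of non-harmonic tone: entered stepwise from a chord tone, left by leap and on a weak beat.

Approach: by step. Departure: by leap. Metric position: weak.
Step in, leap out, from a weak position — an escape tone (échappée). (It is the mirror image of the appoggiatura, which leaps in and steps out on a strong beat.)

Escape tone.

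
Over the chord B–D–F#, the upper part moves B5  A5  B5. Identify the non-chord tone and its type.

A5 is a neighbor tone.

The harmony at that moment is B minor triad (B, D, F#); A5 is not a chord tone.
It is approached by step down from B5 and left by step up to B5.
Step away and step back to the same note — a neighbor tone (lower neighbor).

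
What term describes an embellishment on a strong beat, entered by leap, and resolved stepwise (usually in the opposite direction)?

Approach: by leap. Departure: by step. Metric position: strong.
Leap in, step out, in a metrically strong position — an appoggiatura. (It is the mirror image of the escape tone, which steps in and leaps out from a weak position.)

Appoggiatura.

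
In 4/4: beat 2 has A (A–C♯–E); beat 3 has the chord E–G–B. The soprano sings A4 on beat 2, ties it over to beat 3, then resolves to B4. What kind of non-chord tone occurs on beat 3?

The harmony at that moment is E minor triad (E, G, B); A4 is not a chord tone.
It is held over (the same pitch as the preceding A4) and left by step up to B4.
Held over from the previous chord and resolving up by step — a retardation.

Retardation.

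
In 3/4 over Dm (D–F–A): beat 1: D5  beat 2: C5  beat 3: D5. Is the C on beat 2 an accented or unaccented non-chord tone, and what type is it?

Unaccented neighbor tone.

The harmony at that moment is D minor triad (D, F, A); C5 is not a chord tone.
It is approached by step down from D5 and left by step up to D5.
Step away and step back to the same note — a neighbor tone (lower neighbor).
It falls on a weak beat, so it is unaccented.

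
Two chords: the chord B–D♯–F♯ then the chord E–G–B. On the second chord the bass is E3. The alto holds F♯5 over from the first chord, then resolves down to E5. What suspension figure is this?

At the second chord the bass is E3. The suspended F♯5 lies a ninth above the bass; after resolving down by step to E5, the interval above the bass becomes an octave.
Suspension figures are named by those two intervals: 9–8.

9–8 suspension.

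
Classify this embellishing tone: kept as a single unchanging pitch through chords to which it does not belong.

Pedal tone.

Approach: none. Departure: none — a single pitch is sustained while the chords change around it, passing through harmonies that do not contain it.
No melodic motion at all; the dissonance is created entirely by the moving harmonies against the stationary note — a pedal tone (pedal point).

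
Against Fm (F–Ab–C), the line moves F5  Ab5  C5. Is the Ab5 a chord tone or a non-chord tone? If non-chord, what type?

F minor triad contains F, Ab, C; Ab is the third, so it is a chord tone.

Chord tone (the third of F minor triad).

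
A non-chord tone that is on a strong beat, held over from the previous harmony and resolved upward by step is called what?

Approach: by preparation — the pitch is first a chord tone, then held (tied or repeated) while the harmony changes under it. Departure: up by step. Metric position: strong.
A prepared dissonance that resolves upward by step — a retardation. (The same figure resolving downward would be a suspension.)

Retardation.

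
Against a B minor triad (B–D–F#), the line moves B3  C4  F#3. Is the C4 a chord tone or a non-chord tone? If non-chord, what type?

Non-chord tone — an escape tone.

The harmony at that moment is B minor triad (B, D, F#); C4 is not a chord tone.
It is approached by step up from B3 and left by leap down to F#3.
Step in, leap out — an escape tone.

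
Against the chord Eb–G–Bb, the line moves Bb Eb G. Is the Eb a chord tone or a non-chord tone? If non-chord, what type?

Chord tone (the root of Eb major triad).

Eb major triad contains Eb, G, Bb; Eb is the root, so it is a chord tone.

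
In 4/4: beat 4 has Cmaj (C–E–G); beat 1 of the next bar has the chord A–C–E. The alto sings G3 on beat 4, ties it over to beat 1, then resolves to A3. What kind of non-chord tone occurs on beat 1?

Retardation.

The harmony at that moment is A minor triad (A, C, E); G3 is not a chord tone.
It is held over (the same pitch as the preceding G3) and left by step up to A3.
Held over from the previous chord and resolving up by step — a retardation.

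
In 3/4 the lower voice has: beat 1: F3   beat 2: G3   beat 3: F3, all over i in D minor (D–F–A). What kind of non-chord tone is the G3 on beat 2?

The harmony at that moment is D minor triad (D, F, A); G3 is not a chord tone.
It is approached by step up from F3 and left by step down to F3.
Step away and step back to the same note — a neighbor tone (upper neighbor).

Upper neighbor tone.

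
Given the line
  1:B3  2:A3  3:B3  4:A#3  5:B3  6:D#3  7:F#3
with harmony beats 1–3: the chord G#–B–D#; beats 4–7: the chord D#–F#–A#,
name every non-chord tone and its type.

A3 (beat 2) — neighbor tone; B3 (beat 5) — escape tone.

The harmony at that moment is G# minor triad (G#, B, D#); A3 is not a chord tone.
It is approached by step down from B3 and left by step up to B3.
Step away and step back to the same note — a neighbor tone (lower neighbor).
The harmony at that moment is D# minor triad (D#, F#, A#); B3 is not a chord tone.
It is approached by step up from A#3 and left by leap down to D#3.
Step in, leap out — an escape tone.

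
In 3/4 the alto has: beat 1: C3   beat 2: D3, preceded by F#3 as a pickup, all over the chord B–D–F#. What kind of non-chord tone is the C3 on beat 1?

Appoggiatura.

The harmony at that moment is B minor triad (B, D, F#); C3 is not a chord tone.
It is approached by leap down from F#3 and left by step up to D3.
Leap in, step out, metrically accented — an appoggiatura.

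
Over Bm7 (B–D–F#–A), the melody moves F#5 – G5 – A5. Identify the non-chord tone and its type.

G5 is a passing tone.

The harmony at that moment is B minor seventh chord (B, D, F#, A); G5 is not a chord tone.
It is approached by step up from F#5 and left by step up to A5.
Step in, step out in the same direction — a passing tone.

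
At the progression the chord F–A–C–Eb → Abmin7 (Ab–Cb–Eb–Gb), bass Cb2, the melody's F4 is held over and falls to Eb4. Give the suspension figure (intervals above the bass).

4–3 suspension.

At the second chord the bass is Cb2. The suspended F4 lies a fourth above the bass; after resolving down by step to Eb4, the interval above the bass becomes a third.
Suspension figures are named by those two intervals: 4–3.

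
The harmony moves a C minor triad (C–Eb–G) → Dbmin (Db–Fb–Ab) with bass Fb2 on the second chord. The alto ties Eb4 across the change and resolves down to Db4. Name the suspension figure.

At the second chord the bass is Fb2. The suspended Eb4 lies a seventh above the bass; after resolving down by step to Db4, the interval above the bass becomes a sixth.
Suspension figures are named by those two intervals: 7–6.

7–6 suspension.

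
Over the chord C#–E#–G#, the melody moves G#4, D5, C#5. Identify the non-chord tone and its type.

The harmony at that moment is C# major triad (C#, E#, G#); D5 is not a chord tone.
It is approached by leap up from G#4 and left by step down to C#5.
Leap in, step out — an appoggiatura.

D5 is an appoggiatura.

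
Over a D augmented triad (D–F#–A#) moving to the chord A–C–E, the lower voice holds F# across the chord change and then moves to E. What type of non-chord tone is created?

F# is a suspension.

The harmony at that moment is A minor triad (A, C, E); F# is not a chord tone.
It is held over (the same pitch as the preceding F#) and left by step down to E.
Held over from the previous chord and resolving down by step — a suspension.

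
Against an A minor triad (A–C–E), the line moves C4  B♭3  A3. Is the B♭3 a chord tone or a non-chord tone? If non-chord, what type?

The harmony at that moment is A minor triad (A, C, E); B♭3 is not a chord tone.
It is approached by step down from C4 and left by step down to A3.
Step in, step out in the same direction — a passing tone.

Non-chord tone — a passing tone.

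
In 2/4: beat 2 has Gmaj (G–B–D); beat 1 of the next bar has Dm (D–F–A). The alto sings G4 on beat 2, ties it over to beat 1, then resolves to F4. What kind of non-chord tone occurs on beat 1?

The harmony at that moment is D minor triad (D, F, A); G4 is not a chord tone.
It is held over (the same pitch as the preceding G4) and left by step down to F4.
Held over from the previous chord and resolving down by step — a suspension.

Suspension.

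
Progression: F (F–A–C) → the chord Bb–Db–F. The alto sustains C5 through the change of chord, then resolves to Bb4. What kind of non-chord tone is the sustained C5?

The harmony at that moment is Bb minor triad (Bb, Db, F); C5 is not a chord tone.
It is held over (the same pitch as the preceding C5) and left by step down to Bb4.
Held over from the previous chord and resolving down by step — a suspension.

C5 is a suspension.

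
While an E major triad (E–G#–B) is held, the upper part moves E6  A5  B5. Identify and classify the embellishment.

A5 is an appoggiatura.

The harmony at that moment is E major triad (E, G#, B); A5 is not a chord tone.
It is approached by leap down from E6 and left by step up to B5.
Leap in, step out — an appoggiatura.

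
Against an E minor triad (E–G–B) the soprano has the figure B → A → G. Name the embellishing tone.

A is a passing tone.

The harmony at that moment is E minor triad (E, G, B); A is not a chord tone.
It is approached by step down from B and left by step down to G.
Step in, step out in the same direction — a passing tone.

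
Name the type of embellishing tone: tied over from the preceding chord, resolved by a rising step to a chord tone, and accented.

Approach: by preparation — the pitch is first a chord tone, then held (tied or repeated) while the harmony changes under it. Departure: up by step. Metric position: strong.
A prepared dissonance that resolves upward by step — a retardation. (The same figure resolving downward would be a suspension.)

Retardation.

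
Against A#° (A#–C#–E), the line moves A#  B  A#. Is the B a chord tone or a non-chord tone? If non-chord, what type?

The harmony at that moment is A# diminished triad (A#, C#, E); B is not a chord tone.
It is approached by step up from A# and left by step down to A#.
Step away and step back to the same note — a neighbor tone (upper neighbor).

Non-chord tone — a neighbor tone.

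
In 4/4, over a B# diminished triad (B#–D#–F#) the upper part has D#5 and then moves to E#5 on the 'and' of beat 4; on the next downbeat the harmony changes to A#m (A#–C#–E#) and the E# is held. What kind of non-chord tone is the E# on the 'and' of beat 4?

Anticipation.

The harmony at that moment is B# diminished triad (B#, D#, F#); E#5 is not a chord tone.
It is approached by step up from D#5 and then sustained as the same pitch into the next harmony.
Arriving early and becoming a chord tone when the harmony changes — an anticipation.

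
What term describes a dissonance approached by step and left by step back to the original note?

Neighbor tone.

Approach: by step. Departure: by step in the opposite direction, back to the starting pitch.
Stepwise on both sides but reversing to return to the same chord tone — a neighbor tone. (Had it continued onward in the same direction it would be a passing tone instead.)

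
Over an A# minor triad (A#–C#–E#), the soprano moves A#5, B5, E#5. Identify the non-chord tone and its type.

B5 is an escape tone.

The harmony at that moment is A# minor triad (A#, C#, E#); B5 is not a chord tone.
It is approached by step up from A#5 and left by leap down to E#5.
Step in, leap out — an escape tone.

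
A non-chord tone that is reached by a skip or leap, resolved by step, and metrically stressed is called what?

Approach: by leap. Departure: by step. Metric position: strong.
Leap in, step out, in a metrically strong position — an appoggiatura. (It is the mirror image of the escape tone, which steps in and leaps out from a weak position.)

Appoggiatura.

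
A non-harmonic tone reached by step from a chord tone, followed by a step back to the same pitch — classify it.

Approach: by step. Departure: by step in the opposite direction, back to the starting pitch.
Stepwise on both sides but reversing to return to the same chord tone — a neighbor tone. (Had it continued onward in the same direction it would be a passing tone instead.)

Neighbor tone.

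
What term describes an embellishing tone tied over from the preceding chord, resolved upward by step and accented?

Retardation.

Approach: by preparation — the pitch is first a chord tone, then held (tied or repeated) while the harmony changes under it. Departure: up by step. Metric position: strong.
A prepared dissonance that resolves upward by step — a retardation. (The same figure resolving downward would be a suspension.)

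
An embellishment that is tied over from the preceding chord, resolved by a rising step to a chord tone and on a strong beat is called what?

Approach: by preparation — the pitch is first a chord tone, then held (tied or repeated) while the harmony changes under it. Departure: up by step. Metric position: strong.
A prepared dissonance that resolves upward by step — a retardation. (The same figure resolving downward would be a suspension.)

Retardation.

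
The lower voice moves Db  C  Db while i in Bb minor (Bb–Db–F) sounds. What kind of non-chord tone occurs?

The harmony at that moment is Bb minor triad (Bb, Db, F); C is not a chord tone.
It is approached by step down from Db and left by step up to Db.
Step away and step back to the same note — a neighbor tone (lower neighbor).

C is a neighbor tone.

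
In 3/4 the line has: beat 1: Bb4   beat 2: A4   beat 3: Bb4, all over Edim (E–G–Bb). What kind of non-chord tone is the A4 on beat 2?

The harmony at that moment is E diminished triad (E, G, Bb); A4 is not a chord tone.
It is approached by step down from Bb4 and left by step up to Bb4.
Step away and step back to the same note — a neighbor tone (lower neighbor).

Lower neighbor tone.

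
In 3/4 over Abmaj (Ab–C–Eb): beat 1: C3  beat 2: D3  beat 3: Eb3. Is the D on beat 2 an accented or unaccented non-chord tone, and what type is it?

The harmony at that moment is Ab major triad (Ab, C, Eb); D3 is not a chord tone.
It is approached by step up from C3 and left by step up to Eb3.
Step in, step out in the same direction — a passing tone.
It falls on a weak beat, so it is unaccented.

Unaccented passing tone.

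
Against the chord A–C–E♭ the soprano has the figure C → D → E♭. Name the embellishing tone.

The harmony at that moment is A diminished triad (A, C, E♭); D is not a chord tone.
It is approached by step up from C and left by step up to E♭.
Step in, step out in the same direction — a passing tone.

D is a passing tone.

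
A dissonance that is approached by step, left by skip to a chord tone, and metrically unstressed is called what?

Escape tone.

Approach: by step. Departure: by leap. Metric position: weak.
Step in, leap out, from a weak position — an escape tone (échappée). (It is the mirror image of the appoggiatura, which leaps in and steps out on a strong beat.)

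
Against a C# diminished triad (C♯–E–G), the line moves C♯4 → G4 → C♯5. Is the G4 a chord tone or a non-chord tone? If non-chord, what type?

C# diminished triad contains C♯, E, G; G is the fifth, so it is a chord tone.

Chord tone (the fifth of C# diminished triad).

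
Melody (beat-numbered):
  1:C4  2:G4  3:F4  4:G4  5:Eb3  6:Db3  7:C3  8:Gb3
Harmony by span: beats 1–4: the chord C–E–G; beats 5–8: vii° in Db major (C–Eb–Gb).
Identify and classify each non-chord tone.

The harmony at that moment is C major triad (C, E, G); F4 is not a chord tone.
It is approached by step down from G4 and left by step up to G4.
Step away and step back to the same note — a neighbor tone (lower neighbor).
The harmony at that moment is C diminished triad (C, Eb, Gb); Db3 is not a chord tone.
It is approached by step down from Eb3 and left by step down to C3.
Step in, step out in the same direction — a passing tone.

F4 (beat 3) — neighbor tone; Db3 (beat 6) — passing tone.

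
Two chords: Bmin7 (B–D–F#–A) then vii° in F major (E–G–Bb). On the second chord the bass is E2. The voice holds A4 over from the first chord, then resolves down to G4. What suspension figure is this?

4–3 suspension.

At the second chord the bass is E2. The suspended A4 lies a fourth above the bass; after resolving down by step to G4, the interval above the bass becomes a third.
Suspension figures are named by those two intervals: 4–3.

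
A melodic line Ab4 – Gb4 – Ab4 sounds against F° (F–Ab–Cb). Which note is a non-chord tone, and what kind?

The harmony at that moment is F diminished triad (F, Ab, Cb); Gb4 is not a chord tone.
It is approached by step down from Ab4 and left by step up to Ab4.
Step away and step back to the same note — a neighbor tone (lower neighbor).

Gb4 is a neighbor tone.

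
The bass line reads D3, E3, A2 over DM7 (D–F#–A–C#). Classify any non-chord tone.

The harmony at that moment is D major seventh chord (D, F#, A, C#); E3 is not a chord tone.
It is approached by step up from D3 and left by leap down to A2.
Step in, leap out — an escape tone.

E3 is an escape tone.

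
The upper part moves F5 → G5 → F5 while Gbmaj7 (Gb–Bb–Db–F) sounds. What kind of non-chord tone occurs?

G5 is a neighbor tone.

The harmony at that moment is Gb major seventh chord (Gb, Bb, Db, F); G5 is not a chord tone.
It is approached by step up from F5 and left by step down to F5.
Step away and step back to the same note — a neighbor tone (upper neighbor).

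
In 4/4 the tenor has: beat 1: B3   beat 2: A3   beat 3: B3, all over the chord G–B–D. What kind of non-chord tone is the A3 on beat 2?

Lower neighbor tone.

The harmony at that moment is G major triad (G, B, D); A3 is not a chord tone.
It is approached by step down from B3 and left by step up to B3.
Step away and step back to the same note — a neighbor tone (lower neighbor).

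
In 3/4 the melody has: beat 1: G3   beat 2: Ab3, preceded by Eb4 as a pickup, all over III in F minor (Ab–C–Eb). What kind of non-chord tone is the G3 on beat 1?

The harmony at that moment is Ab major triad (Ab, C, Eb); G3 is not a chord tone.
It is approached by leap down from Eb4 and left by step up to Ab3.
Leap in, step out, metrically accented — an appoggiatura.

Appoggiatura.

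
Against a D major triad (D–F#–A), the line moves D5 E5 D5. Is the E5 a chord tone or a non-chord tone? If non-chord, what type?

Non-chord tone — a neighbor tone.

The harmony at that moment is D major triad (D, F#, A); E5 is not a chord tone.
It is approached by step up from D5 and left by step down to D5.
Step away and step back to the same note — a neighbor tone (upper neighbor).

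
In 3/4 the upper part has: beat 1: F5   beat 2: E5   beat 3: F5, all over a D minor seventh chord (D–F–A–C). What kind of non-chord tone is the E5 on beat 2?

Lower neighbor tone.

The harmony at that moment is D minor seventh chord (D, F, A, C); E5 is not a chord tone.
It is approached by step down from F5 and left by step up to F5.
Step away and step back to the same note — a neighbor tone (lower neighbor).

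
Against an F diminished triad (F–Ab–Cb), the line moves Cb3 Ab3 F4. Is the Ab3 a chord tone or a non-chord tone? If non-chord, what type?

F diminished triad contains F, Ab, Cb; Ab is the third, so it is a chord tone.

Chord tone (the third of F diminished triad).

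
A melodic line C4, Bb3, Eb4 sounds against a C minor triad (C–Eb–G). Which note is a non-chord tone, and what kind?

Bb3 is an escape tone.

The harmony at that moment is C minor triad (C, Eb, G); Bb3 is not a chord tone.
It is approached by step down from C4 and left by leap up to Eb4.
Step in, leap out — an escape tone.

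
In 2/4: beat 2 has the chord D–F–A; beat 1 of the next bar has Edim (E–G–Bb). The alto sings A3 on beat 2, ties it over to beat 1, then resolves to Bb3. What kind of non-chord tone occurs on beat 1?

The harmony at that moment is E diminished triad (E, G, Bb); A3 is not a chord tone.
It is held over (the same pitch as the preceding A3) and left by step up to Bb3.
Held over from the previous chord and resolving up by step — a retardation.

Retardation.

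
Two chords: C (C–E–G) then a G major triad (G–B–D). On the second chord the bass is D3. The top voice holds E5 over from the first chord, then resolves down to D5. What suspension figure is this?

At the second chord the bass is D3. The suspended E5 lies a ninth above the bass; after resolving down by step to D5, the interval above the bass becomes an octave.
Suspension figures are named by those two intervals: 9–8.

9–8 suspension.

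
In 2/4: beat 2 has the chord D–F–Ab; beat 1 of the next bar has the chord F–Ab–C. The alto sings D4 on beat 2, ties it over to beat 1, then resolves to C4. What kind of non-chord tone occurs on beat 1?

Suspension.

The harmony at that moment is F minor triad (F, Ab, C); D4 is not a chord tone.
It is held over (the same pitch as the preceding D4) and left by step down to C4.
Held over from the previous chord and resolving down by step — a suspension.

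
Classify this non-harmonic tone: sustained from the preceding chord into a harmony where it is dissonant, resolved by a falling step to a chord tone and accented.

Suspension.

Approach: by preparation — the pitch is first a chord tone, then held (tied or repeated) while the harmony changes under it. Departure: down by step. Metric position: strong.
A prepared dissonance that resolves downward by step — a suspension. (The same figure resolving upward would be a retardation.)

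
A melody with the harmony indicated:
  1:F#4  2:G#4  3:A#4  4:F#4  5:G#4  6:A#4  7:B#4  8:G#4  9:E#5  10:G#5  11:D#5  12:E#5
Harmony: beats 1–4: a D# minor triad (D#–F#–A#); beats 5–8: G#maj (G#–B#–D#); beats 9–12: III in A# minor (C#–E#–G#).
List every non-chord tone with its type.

G#4 (beat 2) — passing tone; A#4 (beat 6) — passing tone; D#5 (beat 11) — appoggiatura.

The harmony at that moment is D# minor triad (D#, F#, A#); G#4 is not a chord tone.
It is approached by step up from F#4 and left by step up to A#4.
Step in, step out in the same direction — a passing tone.
The harmony at that moment is G# major triad (G#, B#, D#); A#4 is not a chord tone.
It is approached by step up from G#4 and left by step up to B#4.
Step in, step out in the same direction — a passing tone.
The harmony at that moment is C# major triad (C#, E#, G#); D#5 is not a chord tone.
It is approached by leap down from G#5 and left by step up to E#5.
Leap in, step out — an appoggiatura.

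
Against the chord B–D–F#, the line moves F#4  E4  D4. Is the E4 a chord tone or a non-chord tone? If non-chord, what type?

The harmony at that moment is B minor triad (B, D, F#); E4 is not a chord tone.
It is approached by step down from F#4 and left by step down to D4.
Step in, step out in the same direction — a passing tone.

Non-chord tone — a passing tone.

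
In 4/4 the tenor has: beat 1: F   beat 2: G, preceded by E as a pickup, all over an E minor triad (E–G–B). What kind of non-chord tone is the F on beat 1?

The harmony at that moment is E minor triad (E, G, B); F is not a chord tone.
It is approached by step up from E and left by step up to G.
Step in, step out in the same direction — a passing tone.

Passing tone.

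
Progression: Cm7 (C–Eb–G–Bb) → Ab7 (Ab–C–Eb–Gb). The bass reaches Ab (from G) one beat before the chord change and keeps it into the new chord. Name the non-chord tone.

The harmony at that moment is C minor seventh chord (C, Eb, G, Bb); Ab is not a chord tone.
It is approached by step up from G and then sustained as the same pitch into the next harmony.
Arriving early and becoming a chord tone when the harmony changes — an anticipation.

Ab is an anticipation.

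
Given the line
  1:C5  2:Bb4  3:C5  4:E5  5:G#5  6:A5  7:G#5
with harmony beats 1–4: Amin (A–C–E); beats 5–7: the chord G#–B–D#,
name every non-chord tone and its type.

The harmony at that moment is A minor triad (A, C, E); Bb4 is not a chord tone.
It is approached by step down from C5 and left by step up to C5.
Step away and step back to the same note — a neighbor tone (lower neighbor).
The harmony at that moment is G# minor triad (G#, B, D#); A5 is not a chord tone.
It is approached by step up from G#5 and left by step down to G#5.
Step away and step back to the same note — a neighbor tone (upper neighbor).

Bb4 (beat 2) — neighbor tone; A5 (beat 6) — neighbor tone.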